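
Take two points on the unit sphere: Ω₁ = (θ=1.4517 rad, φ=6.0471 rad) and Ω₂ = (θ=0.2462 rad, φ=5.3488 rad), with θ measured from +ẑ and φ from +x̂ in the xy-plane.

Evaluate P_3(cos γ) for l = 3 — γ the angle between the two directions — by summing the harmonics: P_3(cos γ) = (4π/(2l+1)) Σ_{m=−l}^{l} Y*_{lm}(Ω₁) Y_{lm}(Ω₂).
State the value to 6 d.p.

-0.382981

Summing Y*_{l m}(θ₁,φ₁)·Y_{l m}(θ₂,φ₂) over m ∈ [−3, 3]; prefactor 4π/(2·3+1) = 1.795196:
  [-3]  conj(Y_{3,-3})(Ω₁) = +0.310194-0.265681i ; Y_{3,-3}(Ω₂) = -0.005697+0.002005i ; Δ = -0.001235+0.002136i
  [-2]  conj(Y_{3,-2})(Ω₁) = +0.106614-0.054448i ; Y_{3,-2}(Ω₂) = -0.017285+0.056281i ; Δ = +0.001222+0.006941i
  [-1]  conj(Y_{3,-1})(Ω₁) = -0.289968+0.069758i ; Y_{3,-1}(Ω₂) = +0.173343+0.234570i ; Δ = -0.066627-0.055926i
  [+0]  conj(Y_{3,0})(Ω₁) = -0.129887-0.000000i ; Y_{3,0}(Ω₂) = +0.616356+0.000000i ; Δ = -0.080057-0.000000i
  [+1]  conj(Y_{3,1})(Ω₁) = +0.289968+0.069758i ; Y_{3,1}(Ω₂) = -0.173343+0.234570i ; Δ = -0.066627+0.055926i
  [+2]  conj(Y_{3,2})(Ω₁) = +0.106614+0.054448i ; Y_{3,2}(Ω₂) = -0.017285-0.056281i ; Δ = +0.001222-0.006941i
  [+3]  conj(Y_{3,3})(Ω₁) = -0.310194-0.265681i ; Y_{3,3}(Ω₂) = +0.005697+0.002005i ; Δ = -0.001235-0.002136i
Accumulated sum -0.213337+0.000000i; after 4π/(2l+1) scaling, -0.382981+0.000000i ⇒ P_3 = -0.382981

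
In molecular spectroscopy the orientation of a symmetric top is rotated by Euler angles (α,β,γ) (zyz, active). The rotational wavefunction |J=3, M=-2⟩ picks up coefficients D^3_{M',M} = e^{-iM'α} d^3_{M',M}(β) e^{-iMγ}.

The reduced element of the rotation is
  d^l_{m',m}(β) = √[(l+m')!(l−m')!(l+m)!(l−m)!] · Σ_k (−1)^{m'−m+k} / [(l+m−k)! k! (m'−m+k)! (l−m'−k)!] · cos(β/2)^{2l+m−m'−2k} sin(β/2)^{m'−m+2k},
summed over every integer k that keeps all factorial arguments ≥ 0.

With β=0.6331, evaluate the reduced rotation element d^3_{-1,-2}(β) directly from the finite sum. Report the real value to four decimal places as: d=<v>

d=-0.5992

d^3_{-1,-2}(β=0.6331) via the finite sum:
With c≡cos(β/2)=0.950315 and s≡sin(β/2)=0.311290, N=[2·24·1·120]^{1/2}=75.894664
The bounds max(0,m−m')=0 and min(l+m,l−m')=1 give 2 terms
  k=0: (−1)^1·75.8947/(24)·0.9503^5·0.3113^1 = -0.762962
  k=1: (−1)^2·75.8947/(12)·0.9503^3·0.3113^3 = +0.163730
d^3_{-1,-2}(0.6331) = -0.762962 +0.163730 = -0.599232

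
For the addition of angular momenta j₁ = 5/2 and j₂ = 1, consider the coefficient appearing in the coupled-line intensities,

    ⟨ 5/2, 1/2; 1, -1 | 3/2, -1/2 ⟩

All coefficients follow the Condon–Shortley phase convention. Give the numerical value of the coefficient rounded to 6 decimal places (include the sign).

+√(1/5) = +0.447214

triangle: 2!×3!×0!/6! = 12/720
(j±m)!: 3!×2!×0!×2!×1!×2! = 48
prefactor² = (2J+1)×Δ×N² = 16/5
  k=0: +1/(0!×2!×2!×0!×1!×0!) = 1/4
Σ = 1/4  ⇒  CG² = 16/5×(1/4)² = 1/5
CG = +√(1/5) = +0.447214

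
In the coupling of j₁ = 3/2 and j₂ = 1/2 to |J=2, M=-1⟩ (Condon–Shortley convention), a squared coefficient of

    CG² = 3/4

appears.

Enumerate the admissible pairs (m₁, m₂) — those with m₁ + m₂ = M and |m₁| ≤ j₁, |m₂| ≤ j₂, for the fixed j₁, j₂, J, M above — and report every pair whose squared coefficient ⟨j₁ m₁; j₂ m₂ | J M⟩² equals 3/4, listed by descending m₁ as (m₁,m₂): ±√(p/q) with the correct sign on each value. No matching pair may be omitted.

Admissible pairs with m₁+m₂ = M = -1: (-3/2,1/2), (-1/2,-1/2)
  (m₁,m₂)=(-1/2,-1/2): CG² = 3/4, CG = +√(3/4)   ← matches the target
  (m₁,m₂)=(-3/2,1/2): CG² = 1/4, CG = +√(1/4)
Pairs with CG² = 3/4: (-1/2,-1/2): +√(3/4)

(-1/2,-1/2): +√(3/4)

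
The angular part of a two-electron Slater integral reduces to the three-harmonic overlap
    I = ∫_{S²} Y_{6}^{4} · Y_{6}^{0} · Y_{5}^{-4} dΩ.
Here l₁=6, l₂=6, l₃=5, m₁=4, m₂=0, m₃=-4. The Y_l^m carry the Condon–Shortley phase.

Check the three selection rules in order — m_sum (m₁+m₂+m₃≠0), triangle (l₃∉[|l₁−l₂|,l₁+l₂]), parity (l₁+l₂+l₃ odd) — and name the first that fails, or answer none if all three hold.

parity

m₁+m₂+m₃ = 4 + 0 − 4 = 0  ✓
triangle: |6−6|=0 ≤ l₃=5 ≤ 6+6=12  ✓
parity: l₁+l₂+l₃ = 17 is odd  ✗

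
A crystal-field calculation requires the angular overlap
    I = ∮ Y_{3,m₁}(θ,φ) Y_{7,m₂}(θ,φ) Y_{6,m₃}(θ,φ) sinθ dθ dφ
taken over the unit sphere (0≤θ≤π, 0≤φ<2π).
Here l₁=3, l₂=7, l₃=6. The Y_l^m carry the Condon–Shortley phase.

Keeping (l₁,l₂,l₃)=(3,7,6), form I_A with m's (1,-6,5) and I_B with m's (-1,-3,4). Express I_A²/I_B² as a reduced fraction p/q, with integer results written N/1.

Same 3,7,6: normalisation and zero-m 3j drop out of the ratio.
A: Δ: 4! 2! 10! / 17! → 1/2042040; sum: t=0:+1/17418240 t=1:−1/21772800 = 1/87091200; 3j²(3 7 6; 1 -6 5) = Δ·Π!·Σ² = 11/14280  (sign -1)
B: Δ: 4! 2! 10! / 17! → 1/2042040; sum: t=2:+1/645120 t=3:−1/2177280 t=4:+1/174182400 = 191/174182400; 3j²(3 7 6; -1 -3 4) = Δ·Π!·Σ² = 36481/2042040  (sign +1)
I_A²/I_B² = (11/14280)/(36481/2042040) = 1573/36481

1573/36481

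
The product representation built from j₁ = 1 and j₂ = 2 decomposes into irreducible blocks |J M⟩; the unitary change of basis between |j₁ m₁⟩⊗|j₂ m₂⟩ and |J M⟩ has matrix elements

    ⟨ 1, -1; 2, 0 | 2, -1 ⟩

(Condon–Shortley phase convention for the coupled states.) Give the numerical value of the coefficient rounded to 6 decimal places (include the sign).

-0.707107  (= −√(1/2))

√[5·1!1!3!/6! · 0!2!2!2!1!3!] = √(2)
  +(−1)^1/∏(1,0,1,1,0,2)! = -1/2  (running -1/2)
⟨..|..⟩ = √(2)·(-1/2) = -0.707107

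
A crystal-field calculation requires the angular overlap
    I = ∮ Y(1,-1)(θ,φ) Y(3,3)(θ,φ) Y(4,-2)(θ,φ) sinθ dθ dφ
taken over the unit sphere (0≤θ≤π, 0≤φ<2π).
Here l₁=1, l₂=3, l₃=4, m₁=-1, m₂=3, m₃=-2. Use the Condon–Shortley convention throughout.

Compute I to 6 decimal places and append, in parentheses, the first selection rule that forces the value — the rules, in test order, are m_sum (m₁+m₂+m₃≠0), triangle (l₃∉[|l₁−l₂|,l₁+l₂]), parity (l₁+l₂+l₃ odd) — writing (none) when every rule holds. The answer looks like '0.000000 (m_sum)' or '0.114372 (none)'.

0.061558 (none)

m-sum 0 ✓  L=8 even ✓  2≤4≤4 ✓
Π(2lᵢ+1) = 3×7×9 = 189
triangle coeff Δ(1,3,4) = 1/252
Σ_t [0,0]: t=0:+1/36 = 1/36
(3j)²=4/63 [(1 3 4; 0 0 0)], sign=+1
Σ_t [0,0]: t=0:+1/1440 = 1/1440
(3j)²=1/252 [(1 3 4; -1 3 -2)], sign=+1
⇒ 4πI² = 1/21
I = (+1)√(1/21/(4π)) = 0.06155813
No selection rule forces the value: the integral is nonzero (none).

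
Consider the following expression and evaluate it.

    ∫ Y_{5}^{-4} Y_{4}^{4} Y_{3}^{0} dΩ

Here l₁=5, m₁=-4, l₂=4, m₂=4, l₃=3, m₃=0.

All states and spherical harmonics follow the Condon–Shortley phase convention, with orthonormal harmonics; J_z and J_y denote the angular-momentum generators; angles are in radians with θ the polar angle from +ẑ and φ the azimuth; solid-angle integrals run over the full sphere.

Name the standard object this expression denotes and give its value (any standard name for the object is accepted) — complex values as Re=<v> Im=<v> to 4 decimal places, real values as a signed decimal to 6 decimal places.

This is a Gaunt coefficient — the integral of a triple product of spherical harmonics over the sphere.
Checks pass: Σm=0; 12 even; l₃=3∈[1,9].
(2·5+1)(2·4+1)(2·3+1) = 693
Δ: 6! 4! 2! / 13! → 1/180180
sum: t=2:+1/576 t=3:−1/144 t=4:+1/576 = -1/288
3j²(5 4 3; 0 0 0) = Δ·Π!·Σ² = 20/1001  (sign +1)
sum: t=6:+1/8640 = 1/8640
3j²(5 4 3; -4 4 0) = Δ·Π!·Σ² = 28/715  (sign -1)
combine: 4πI² = 693·20/1001·28/715 = 1008/1859
take √, sign -1: I = -0.20772350

Gaunt coefficient, -0.207724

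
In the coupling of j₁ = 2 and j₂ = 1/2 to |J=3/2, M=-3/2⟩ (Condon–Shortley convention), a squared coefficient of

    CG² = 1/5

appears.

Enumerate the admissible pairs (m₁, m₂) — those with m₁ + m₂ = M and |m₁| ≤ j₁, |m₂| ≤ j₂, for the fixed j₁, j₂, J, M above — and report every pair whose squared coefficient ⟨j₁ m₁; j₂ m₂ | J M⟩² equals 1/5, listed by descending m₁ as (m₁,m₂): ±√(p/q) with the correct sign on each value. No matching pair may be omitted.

(-1,-1/2): +√(1/5)

Admissible pairs with m₁+m₂ = M = -3/2: (-2,1/2), (-1,-1/2)
  (m₁,m₂)=(-1,-1/2): CG² = 1/5, CG = +√(1/5)   ← matches the target
  (m₁,m₂)=(-2,1/2): CG² = 4/5, CG = −√(4/5)
Pairs with CG² = 1/5: (-1,-1/2): +√(1/5)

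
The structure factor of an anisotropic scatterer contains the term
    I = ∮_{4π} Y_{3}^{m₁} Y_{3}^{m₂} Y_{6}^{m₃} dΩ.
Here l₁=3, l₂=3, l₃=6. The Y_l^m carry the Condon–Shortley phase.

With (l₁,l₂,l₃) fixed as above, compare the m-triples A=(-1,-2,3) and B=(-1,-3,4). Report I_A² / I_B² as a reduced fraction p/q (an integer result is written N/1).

9/5

Same 3,3,6: normalisation and zero-m 3j drop out of the ratio.
A: Δ: 0! 6! 6! / 13! → 1/12012; sum: t=0:+1/5760 = 1/5760; 3j²(3 3 6; -1 -2 3) = Δ·Π!·Σ² = 9/286  (sign -1)
B: Δ: 0! 6! 6! / 13! → 1/12012; sum: t=0:+1/34560 = 1/34560; 3j²(3 3 6; -1 -3 4) = Δ·Π!·Σ² = 5/286  (sign +1)
I_A²/I_B² = (9/286)/(5/286) = 9/5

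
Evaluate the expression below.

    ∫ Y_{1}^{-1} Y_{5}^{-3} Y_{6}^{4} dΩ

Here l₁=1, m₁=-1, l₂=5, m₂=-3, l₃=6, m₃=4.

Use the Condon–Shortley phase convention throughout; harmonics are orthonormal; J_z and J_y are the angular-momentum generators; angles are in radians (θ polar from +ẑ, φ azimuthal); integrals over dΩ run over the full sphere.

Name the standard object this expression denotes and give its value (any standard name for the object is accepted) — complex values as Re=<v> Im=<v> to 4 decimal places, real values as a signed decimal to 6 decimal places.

Gaunt coefficient, +0.274090

This is a Gaunt coefficient — the integral of a triple product of spherical harmonics over the sphere.
m-sum 0 ✓  L=12 even ✓  4≤6≤6 ✓
Π(2lᵢ+1) = 3×11×13 = 429
triangle coeff Δ(1,5,6) = 1/858
Σ_t [0,0]: t=0:+1/14400 = 1/14400
(3j)²=6/143 [(1 5 6; 0 0 0)], sign=+1
Σ_t [0,0]: t=0:+1/161280 = 1/161280
(3j)²=15/286 [(1 5 6; -1 -3 4)], sign=+1
⇒ 4πI² = 135/143
I = (+1)√(135/143/(4π)) = 0.27409047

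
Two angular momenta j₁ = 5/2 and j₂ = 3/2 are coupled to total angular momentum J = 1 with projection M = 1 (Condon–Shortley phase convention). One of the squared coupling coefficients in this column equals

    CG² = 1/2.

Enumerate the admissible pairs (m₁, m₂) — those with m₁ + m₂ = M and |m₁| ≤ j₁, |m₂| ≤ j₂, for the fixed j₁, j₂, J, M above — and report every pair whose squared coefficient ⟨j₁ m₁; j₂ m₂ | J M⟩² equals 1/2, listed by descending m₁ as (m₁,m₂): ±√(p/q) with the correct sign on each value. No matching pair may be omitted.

Admissible pairs with m₁+m₂ = M = 1: (-1/2,3/2), (1/2,1/2), (3/2,-1/2), (5/2,-3/2)
  (m₁,m₂)=(5/2,-3/2): CG² = 1/2, CG = +√(1/2)   ← matches the target
  (m₁,m₂)=(3/2,-1/2): CG² = 3/10, CG = −√(3/10)
  (m₁,m₂)=(1/2,1/2): CG² = 3/20, CG = +√(3/20)
  (m₁,m₂)=(-1/2,3/2): CG² = 1/20, CG = −√(1/20)
Pairs with CG² = 1/2: (5/2,-3/2): +√(1/2)

(5/2,-3/2): +√(1/2)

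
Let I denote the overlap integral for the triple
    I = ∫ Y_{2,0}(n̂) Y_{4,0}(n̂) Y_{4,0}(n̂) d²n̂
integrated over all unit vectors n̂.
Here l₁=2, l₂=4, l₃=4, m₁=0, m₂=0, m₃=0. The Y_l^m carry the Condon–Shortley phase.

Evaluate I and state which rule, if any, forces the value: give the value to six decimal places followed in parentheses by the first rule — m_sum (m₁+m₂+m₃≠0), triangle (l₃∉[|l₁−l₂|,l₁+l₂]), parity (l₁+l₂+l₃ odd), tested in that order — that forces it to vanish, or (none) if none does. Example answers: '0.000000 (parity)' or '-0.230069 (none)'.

m-sum 0 ✓  L=10 even ✓  2≤4≤6 ✓
Π(2lᵢ+1) = 5×9×9 = 405
triangle coeff Δ(2,4,4) = 1/13860
Σ_t [0,2]: t=0:+1/192 t=1:−1/36 t=2:+1/192 = -5/288
(3j)²=20/693 [(2 4 4; 0 0 0)], sign=-1
(m-triple is (0,0,0) — same symbol as above.)
⇒ 4πI² = 2000/5929
I = (+1)√(2000/5929/(4π)) = 0.16383977
No selection rule forces the value: the integral is nonzero (none).

0.163840 (none)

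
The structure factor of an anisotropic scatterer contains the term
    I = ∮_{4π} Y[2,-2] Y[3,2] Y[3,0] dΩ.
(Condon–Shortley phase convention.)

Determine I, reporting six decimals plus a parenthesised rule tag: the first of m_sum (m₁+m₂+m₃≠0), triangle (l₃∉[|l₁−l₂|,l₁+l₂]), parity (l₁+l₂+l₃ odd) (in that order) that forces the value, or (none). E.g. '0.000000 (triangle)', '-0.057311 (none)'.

m-sum 0 ✓  L=8 even ✓  1≤3≤5 ✓
Π(2lᵢ+1) = 5×7×7 = 245
triangle coeff Δ(2,3,3) = 1/3780
Σ_t [0,2]: t=0:+1/24 t=1:−1/4 t=2:+1/24 = -1/6
(3j)²=4/105 [(2 3 3; 0 0 0)], sign=+1
Σ_t [2,2]: t=2:+1/24 = 1/24
(3j)²=1/21 [(2 3 3; -2 2 0)], sign=-1
⇒ 4πI² = 4/9
I = (-1)√(4/9/(4π)) = -0.18806319
No selection rule forces the value: the integral is nonzero (none).

-0.188063 (none)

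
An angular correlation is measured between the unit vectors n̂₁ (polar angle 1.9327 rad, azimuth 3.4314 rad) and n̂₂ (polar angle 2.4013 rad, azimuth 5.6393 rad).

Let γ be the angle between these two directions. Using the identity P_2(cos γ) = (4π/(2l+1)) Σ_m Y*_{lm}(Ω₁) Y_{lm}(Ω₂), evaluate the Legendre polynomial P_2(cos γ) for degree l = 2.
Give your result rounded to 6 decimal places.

-0.480553

Expand P_2 via completeness: Σ_{m} conj(Y_{2,m}) at Ω₁ times Y_{2,m} at Ω₂ —
  m=-2: (+0.282673+0.185042i) × (+0.049077+0.168746i) = -0.017352+0.056781i  (running Σ = -0.017352+0.056781i)
  m=-1: (+0.245140+0.073101i) × (-0.307674-0.230940i) = -0.058541-0.079104i  (running Σ = -0.075894-0.022323i)
  m=0: (-0.196784-0.000000i) × (+0.200316+0.000000i) = -0.039419-0.000000i  (running Σ = -0.115312-0.022323i)
  m=1: (-0.245140+0.073101i) × (+0.307674-0.230940i) = -0.058541+0.079104i  (running Σ = -0.173853+0.056781i)
  m=2: (+0.282673-0.185042i) × (+0.049077-0.168746i) = -0.017352-0.056781i  (running Σ = -0.191206+0.000000i)
Σ over m = -0.191206+0.000000i; ×(4π/5) → -0.480553+0.000000i. Real part: -0.480553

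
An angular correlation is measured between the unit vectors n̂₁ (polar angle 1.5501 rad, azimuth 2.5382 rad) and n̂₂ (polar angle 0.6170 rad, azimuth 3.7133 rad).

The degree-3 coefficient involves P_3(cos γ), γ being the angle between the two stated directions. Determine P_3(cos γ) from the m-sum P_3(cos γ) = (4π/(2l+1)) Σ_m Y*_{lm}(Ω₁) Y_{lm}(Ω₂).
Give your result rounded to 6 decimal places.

Addition theorem: P_3(cos γ) = (4π/7) Σ_m Y*_{lm}(Ω₁) Y_{lm}(Ω₂), m = −3…3:
  term(m=-3) = -0.03125 + 0.01261j   from Y*(Ω₁)=0.09886 + 0.40507j, Y(Ω₂)=0.01162 + 0.07997j
  term(m=-2) = -0.00415 - 0.00420j   from Y*(Ω₁)=0.00753 - 0.01976j, Y(Ω₂)=0.11566 - 0.25395j
  term(m=-1) = -0.05406 + 0.12940j   from Y*(Ω₁)=0.26548 - 0.18295j, Y(Ω₂)=-0.36580 + 0.23535j
  term(m=+0) = -0.00230 + 0.00000j   from Y*(Ω₁)=-0.02315 + 0.00000j, Y(Ω₂)=0.09927 + 0.00000j
  term(m=+1) = -0.05406 - 0.12940j   from Y*(Ω₁)=-0.26548 - 0.18295j, Y(Ω₂)=0.36580 + 0.23535j
  term(m=+2) = -0.00415 + 0.00420j   from Y*(Ω₁)=0.00753 + 0.01976j, Y(Ω₂)=0.11566 + 0.25395j
  term(m=+3) = -0.03125 - 0.01261j   from Y*(Ω₁)=-0.09886 + 0.40507j, Y(Ω₂)=-0.01162 + 0.07997j
Σ over m = -0.18119 + 0.00000j; ×(4π/7) → -0.32528 + 0.00000j. Real part: -0.325279

-0.325279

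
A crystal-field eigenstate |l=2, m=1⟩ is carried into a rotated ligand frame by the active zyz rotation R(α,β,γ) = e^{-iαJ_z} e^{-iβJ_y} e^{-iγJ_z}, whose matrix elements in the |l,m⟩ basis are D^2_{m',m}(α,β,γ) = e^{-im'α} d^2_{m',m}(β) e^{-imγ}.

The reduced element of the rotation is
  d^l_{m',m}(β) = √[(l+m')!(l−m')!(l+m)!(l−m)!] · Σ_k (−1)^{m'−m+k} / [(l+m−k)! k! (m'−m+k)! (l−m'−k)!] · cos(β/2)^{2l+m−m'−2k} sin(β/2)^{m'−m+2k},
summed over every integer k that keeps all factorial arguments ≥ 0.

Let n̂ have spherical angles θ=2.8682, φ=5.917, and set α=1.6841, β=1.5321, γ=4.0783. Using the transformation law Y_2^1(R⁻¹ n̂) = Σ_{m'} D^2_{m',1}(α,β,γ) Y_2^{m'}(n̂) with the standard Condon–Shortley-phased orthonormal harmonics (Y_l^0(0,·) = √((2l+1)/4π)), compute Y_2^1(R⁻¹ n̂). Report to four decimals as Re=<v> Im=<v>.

Need the full column D^2_{m',1} for m'=−2..2 at α=1.6841, β=1.5321, γ=4.0783.
cos(β/2)=0.720655, sin(β/2)=0.693294
d^2_{-2,1}: single k=3 term ⇒ +0.480297;  D = +0.364208-0.313110i
d^2_{-1,1}: k∈[2..3] ⇒ +0.748878 -0.231031 = +0.517847;  D = -0.379822-0.351995i
d^2_{0,1}: k∈[1..2] ⇒ +0.635587 -0.588241 = +0.047346;  D = -0.028050+0.038142i
d^2_{1,1}: k∈[0..1] ⇒ +0.269717 -0.748878 = -0.479160;  D = -0.415637-0.238412i
d^2_{2,1}: single k=0 term ⇒ -0.518955;  D = -0.205661+0.476463i
Y_2^{m'}(θ=2.8682,φ=5.917) and Σ D·Y over m':
  (+0.3642-0.3131i)·(+0.0209+0.0188i)  (-0.3798-0.3520i)·(-0.1875-0.0719i)  (-0.0280+0.0381i)·(+0.5618+0.0000i)  (-0.4156-0.2384i)·(+0.1875-0.0719i)  (-0.2057+0.4765i)·(+0.0209-0.0188i)
Y_2^1(R⁻¹ n̂) = -0.046746+0.114082i

Re=-0.0467 Im=0.1141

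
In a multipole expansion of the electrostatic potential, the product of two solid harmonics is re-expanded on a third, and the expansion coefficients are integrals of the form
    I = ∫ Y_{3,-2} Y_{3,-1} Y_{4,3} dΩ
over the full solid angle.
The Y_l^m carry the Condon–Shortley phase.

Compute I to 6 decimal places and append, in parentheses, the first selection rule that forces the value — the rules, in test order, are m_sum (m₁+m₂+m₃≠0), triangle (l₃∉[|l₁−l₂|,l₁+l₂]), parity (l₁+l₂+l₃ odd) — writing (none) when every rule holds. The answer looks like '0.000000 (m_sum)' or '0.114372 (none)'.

Rules hold: Σm=0, L=10 even, 0≤4≤6.
N = 7·7·9 = 441
Δ = 2!·4!·4!/11! = 1/34650
Racah Σ t=0..2: t=0:+1/72 t=1:−1/16 t=2:+1/72 = -5/144
⇒ 3j(3 3 4; 0 0 0)² = 2/77, sgn -1
Racah Σ t=1..2: t=1:−1/144 t=2:+1/288 = -1/288
⇒ 3j(3 3 4; -2 -1 3)² = 1/99, sgn +1
4πI² = N·(3j₀)²·(3jₘ)² = 14/121
I = -1·√(0.115702/4π) = -0.09595473
No selection rule forces the value: the integral is nonzero (none).

-0.095955 (none)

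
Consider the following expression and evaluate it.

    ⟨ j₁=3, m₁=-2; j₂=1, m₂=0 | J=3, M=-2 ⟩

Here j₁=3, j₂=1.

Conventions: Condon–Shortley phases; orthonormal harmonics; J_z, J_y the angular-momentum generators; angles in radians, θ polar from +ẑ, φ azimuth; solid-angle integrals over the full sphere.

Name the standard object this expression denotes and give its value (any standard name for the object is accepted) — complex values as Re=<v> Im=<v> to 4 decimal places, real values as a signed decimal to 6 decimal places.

This is a Clebsch–Gordan (vector-coupling) coefficient.
√[7·1!5!1!/8! · 1!5!1!1!1!5!] = √(300)
  +(−1)^0/∏(0,1,5,1,0,0)! = 1/120  (running 1/120)
  +(−1)^1/∏(1,0,4,0,1,1)! = -1/24  (running -1/30)
⟨..|..⟩ = √(300)·(-1/30) = -0.577350

Clebsch–Gordan coefficient, −√(1/3) ≈ -0.577350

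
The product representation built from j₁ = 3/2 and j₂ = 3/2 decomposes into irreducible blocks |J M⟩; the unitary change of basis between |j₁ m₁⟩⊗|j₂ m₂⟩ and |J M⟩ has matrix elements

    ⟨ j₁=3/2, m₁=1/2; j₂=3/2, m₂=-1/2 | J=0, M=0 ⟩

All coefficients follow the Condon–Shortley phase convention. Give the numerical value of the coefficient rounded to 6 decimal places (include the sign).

-0.500000  (= −√(1/4))

j₁+j₂−J=3  J+j₁−j₂=0  J−j₁+j₂=0  j₁+j₂+J+1=4
(j₁±m₁, j₂±m₂, J±M) = (2,1,1,2,0,0)
P² = 1
sum k=1..1:
  [1] −1/2 = -1/2
S = -1/2
C² = P²·S² = 1/4 ; C = -0.500000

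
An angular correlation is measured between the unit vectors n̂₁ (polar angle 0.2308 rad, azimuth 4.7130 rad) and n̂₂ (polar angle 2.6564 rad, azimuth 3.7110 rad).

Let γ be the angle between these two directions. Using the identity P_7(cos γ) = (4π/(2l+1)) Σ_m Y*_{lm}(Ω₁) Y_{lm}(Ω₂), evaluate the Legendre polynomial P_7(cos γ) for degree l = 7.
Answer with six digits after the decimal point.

0.253771

Expand P_7 via completeness: Σ_{m} conj(Y_{7,m}) at Ω₁ times Y_{7,m} at Ω₂ —
  m=-7: Y*=-0.000000+0.000016i  Y=+0.001594-0.001794i  product +0.000000+0.000000i
  m=-6: Y*=-0.000261-0.000001i  Y=+0.016392-0.004622i  product -0.000004+0.000001i
  m=-5: Y*=+0.000008-0.002602i  Y=+0.071062+0.021559i  product +0.000057-0.000185i
  m=-4: Y*=+0.018232+0.000045i  Y=+0.143054+0.167504i  product +0.002601+0.003060i
  m=-3: Y*=-0.000167+0.091220i  Y=+0.059827+0.432600i  product -0.039472+0.005385i
  m=-2: Y*=-0.312289-0.000382i  Y=-0.207753+0.450635i  product +0.065051-0.140649i
  m=-1: Y*=+0.000388-0.635619i  Y=-0.077555+0.049646i  product +0.031526+0.049315i
  m=+0: Y*=+0.416255-0.000000i  Y=+0.440599+0.000000i  product +0.183401+0.000000i
  m=+1: Y*=-0.000388-0.635619i  Y=+0.077555+0.049646i  product +0.031526-0.049315i
  m=+2: Y*=-0.312289+0.000382i  Y=-0.207753-0.450635i  product +0.065051+0.140649i
  m=+3: Y*=+0.000167+0.091220i  Y=-0.059827+0.432600i  product -0.039472-0.005385i
  m=+4: Y*=+0.018232-0.000045i  Y=+0.143054-0.167504i  product +0.002601-0.003060i
  m=+5: Y*=-0.000008-0.002602i  Y=-0.071062+0.021559i  product +0.000057+0.000185i
  m=+6: Y*=-0.000261+0.000001i  Y=+0.016392+0.004622i  product -0.000004-0.000001i
  m=+7: Y*=+0.000000+0.000016i  Y=-0.001594-0.001794i  product +0.000000-0.000000i
Accumulated sum +0.302917+0.000000i; after 4π/(2l+1) scaling, +0.253771+0.000000i ⇒ P_7 = 0.253771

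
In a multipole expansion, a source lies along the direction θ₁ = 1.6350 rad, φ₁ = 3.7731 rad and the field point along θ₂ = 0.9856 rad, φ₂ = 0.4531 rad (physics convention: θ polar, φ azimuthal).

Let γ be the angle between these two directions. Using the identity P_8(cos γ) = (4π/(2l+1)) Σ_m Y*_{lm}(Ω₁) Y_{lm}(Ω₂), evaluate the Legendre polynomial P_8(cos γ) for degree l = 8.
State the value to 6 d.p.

-0.289763

Summing Y*_{l m}(θ₁,φ₁)·Y_{l m}(θ₂,φ₂) over m ∈ [−8, 8]; prefactor 4π/(2·8+1) = 0.739198:
  [-8]  conj(Y_{8,-8})(Ω₁) = (0.168918, -0.478027) ; Y_{8,-8}(Ω₂) = (-0.106424, 0.055840) ; Δ = (0.008716, 0.060306)
  [-7]  conj(Y_{8,-7})(Ω₁) = (-0.037513, -0.124870) ; Y_{8,-7}(Ω₂) = (-0.318401, 0.009589) ; Δ = (0.013141, 0.039399)
  [-6]  conj(Y_{8,-6})(Ω₁) = (0.278235, 0.210399) ; Y_{8,-6}(Ω₂) = (-0.411930, -0.185437) ; Δ = (-0.075598, -0.138265)
  [-5]  conj(Y_{8,-5})(Ω₁) = (0.151701, 0.002419) ; Y_{8,-5}(Ω₂) = (-0.182472, -0.218982) ; Δ = (-0.027151, -0.033661)
  [-4]  conj(Y_{8,-4})(Ω₁) = (-0.244912, 0.173210) ; Y_{8,-4}(Ω₂) = (0.034470, 0.139884) ; Δ = (-0.032671, -0.028289)
  [-3]  conj(Y_{8,-3})(Ω₁) = (-0.051266, 0.152791) ; Y_{8,-3}(Ω₂) = (-0.076402, 0.355844) ; Δ = (-0.050453, -0.029916)
  [-2]  conj(Y_{8,-2})(Ω₁) = (-0.084328, -0.265280) ; Y_{8,-2}(Ω₂) = (-0.025130, 0.032074) ; Δ = (0.010628, 0.003962)
  [-1]  conj(Y_{8,-1})(Ω₁) = (-0.133215, -0.097437) ; Y_{8,-1}(Ω₂) = (0.306136, -0.149053) ; Δ = (-0.055305, -0.009973)
  [+0]  conj(Y_{8,0})(Ω₁) = (0.271966, -0.000000) ; Y_{8,0}(Ω₂) = (0.093355, 0.000000) ; Δ = (0.025389, 0.000000)
  [+1]  conj(Y_{8,1})(Ω₁) = (0.133215, -0.097437) ; Y_{8,1}(Ω₂) = (-0.306136, -0.149053) ; Δ = (-0.055305, 0.009973)
  [+2]  conj(Y_{8,2})(Ω₁) = (-0.084328, 0.265280) ; Y_{8,2}(Ω₂) = (-0.025130, -0.032074) ; Δ = (0.010628, -0.003962)
  [+3]  conj(Y_{8,3})(Ω₁) = (0.051266, 0.152791) ; Y_{8,3}(Ω₂) = (0.076402, 0.355844) ; Δ = (-0.050453, 0.029916)
  [+4]  conj(Y_{8,4})(Ω₁) = (-0.244912, -0.173210) ; Y_{8,4}(Ω₂) = (0.034470, -0.139884) ; Δ = (-0.032671, 0.028289)
  [+5]  conj(Y_{8,5})(Ω₁) = (-0.151701, 0.002419) ; Y_{8,5}(Ω₂) = (0.182472, -0.218982) ; Δ = (-0.027151, 0.033661)
  [+6]  conj(Y_{8,6})(Ω₁) = (0.278235, -0.210399) ; Y_{8,6}(Ω₂) = (-0.411930, 0.185437) ; Δ = (-0.075598, 0.138265)
  [+7]  conj(Y_{8,7})(Ω₁) = (0.037513, -0.124870) ; Y_{8,7}(Ω₂) = (0.318401, 0.009589) ; Δ = (0.013141, -0.039399)
  [+8]  conj(Y_{8,8})(Ω₁) = (0.168918, 0.478027) ; Y_{8,8}(Ω₂) = (-0.106424, -0.055840) ; Δ = (0.008716, -0.060306)
Total Σ_m = (-0.391997, 0.000000). Multiply by 0.739198: (-0.289763, 0.000000). P_8(cos γ) = -0.289763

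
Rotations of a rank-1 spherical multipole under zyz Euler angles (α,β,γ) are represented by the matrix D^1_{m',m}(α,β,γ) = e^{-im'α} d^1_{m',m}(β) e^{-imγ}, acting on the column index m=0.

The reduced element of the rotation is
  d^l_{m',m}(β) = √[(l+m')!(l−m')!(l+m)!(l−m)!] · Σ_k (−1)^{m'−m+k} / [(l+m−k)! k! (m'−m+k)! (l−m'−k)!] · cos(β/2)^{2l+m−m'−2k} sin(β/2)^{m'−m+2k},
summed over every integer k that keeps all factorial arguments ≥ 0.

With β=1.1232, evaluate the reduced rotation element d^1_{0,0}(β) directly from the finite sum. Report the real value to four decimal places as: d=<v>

d=0.4328

d^1_{0,0}(β=1.1232) via the finite sum:
With c≡cos(β/2)=0.846404 and s≡sin(β/2)=0.532541, N=[1·1·1·1]^{1/2}=1.000000
Admissible k: 0..1 (factorial args all ≥0)
  k=0: (−1)^0·1.0000/(1)·0.8464^2·0.5325^0 = +0.716400
  k=1: (−1)^1·1.0000/(1)·0.8464^0·0.5325^2 = -0.283600
d^1_{0,0}(1.1232) = +0.716400 -0.283600 = +0.432800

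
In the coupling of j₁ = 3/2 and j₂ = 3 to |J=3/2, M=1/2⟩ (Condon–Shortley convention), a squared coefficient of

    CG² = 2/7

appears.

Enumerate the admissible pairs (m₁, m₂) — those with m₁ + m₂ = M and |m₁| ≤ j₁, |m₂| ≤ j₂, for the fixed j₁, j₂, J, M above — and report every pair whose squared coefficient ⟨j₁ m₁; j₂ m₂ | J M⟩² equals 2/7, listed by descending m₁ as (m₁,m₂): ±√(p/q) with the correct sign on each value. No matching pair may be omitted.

(-3/2,2): −√(2/7)

Admissible pairs with m₁+m₂ = M = 1/2: (-3/2,2), (-1/2,1), (1/2,0), (3/2,-1)
  (m₁,m₂)=(3/2,-1): CG² = 4/35, CG = +√(4/35)
  (m₁,m₂)=(1/2,0): CG² = 9/35, CG = −√(9/35)
  (m₁,m₂)=(-1/2,1): CG² = 12/35, CG = +√(12/35)
  (m₁,m₂)=(-3/2,2): CG² = 2/7, CG = −√(2/7)   ← matches the target
Pairs with CG² = 2/7: (-3/2,2): −√(2/7)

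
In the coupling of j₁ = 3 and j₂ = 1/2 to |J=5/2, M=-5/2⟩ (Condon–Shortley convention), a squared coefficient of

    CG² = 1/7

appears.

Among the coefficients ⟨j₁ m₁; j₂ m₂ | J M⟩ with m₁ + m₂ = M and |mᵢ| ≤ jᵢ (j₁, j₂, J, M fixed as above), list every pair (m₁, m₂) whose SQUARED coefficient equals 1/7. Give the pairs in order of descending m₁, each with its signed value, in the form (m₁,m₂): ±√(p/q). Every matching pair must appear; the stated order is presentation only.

(-2,-1/2): +√(1/7)

Admissible pairs with m₁+m₂ = M = -5/2: (-3,1/2), (-2,-1/2)
  (m₁,m₂)=(-2,-1/2): CG² = 1/7, CG = +√(1/7)   ← matches the target
  (m₁,m₂)=(-3,1/2): CG² = 6/7, CG = −√(6/7)
Pairs with CG² = 1/7: (-2,-1/2): +√(1/7)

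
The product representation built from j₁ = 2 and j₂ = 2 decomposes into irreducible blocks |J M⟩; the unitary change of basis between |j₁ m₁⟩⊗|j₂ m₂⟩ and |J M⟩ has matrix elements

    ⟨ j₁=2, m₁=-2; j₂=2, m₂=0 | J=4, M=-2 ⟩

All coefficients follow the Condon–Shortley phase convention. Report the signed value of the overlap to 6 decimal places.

+√(3/14) ≈ +0.462910

√[9·0!4!4!/9! · 0!4!2!2!2!6!] = √(13824/7)
  +(−1)^0/∏(0,0,4,2,0,2)! = 1/96  (running 1/96)
⟨..|..⟩ = √(13824/7)·(1/96) = +0.462910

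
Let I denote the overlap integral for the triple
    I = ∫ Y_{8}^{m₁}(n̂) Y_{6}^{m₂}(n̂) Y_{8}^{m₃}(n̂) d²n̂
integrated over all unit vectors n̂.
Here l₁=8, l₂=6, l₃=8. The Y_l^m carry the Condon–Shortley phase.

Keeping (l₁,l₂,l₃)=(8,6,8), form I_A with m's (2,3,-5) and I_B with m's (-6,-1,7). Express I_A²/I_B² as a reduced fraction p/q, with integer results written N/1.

66/65

Same 8,6,8: normalisation and zero-m 3j drop out of the ratio.
A: Δ: 6! 10! 6! / 23! → 1/13742520792; sum: t=3:−1/783820800 t=4:+1/464486400 t=5:−1/2090188800 t=6:+1/94058496000 = 11/26873856000; 3j²(8 6 8; 2 3 -5) = Δ·Π!·Σ² = 77/29716  (sign -1)
B: Δ: 6! 10! 6! / 23! → 1/13742520792; sum: t=4:+1/20901888000 t=5:−1/31352832000 = 1/62705664000; 3j²(8 6 8; -6 -1 7) = Δ·Π!·Σ² = 455/178296  (sign -1)
I_A²/I_B² = (77/29716)/(455/178296) = 66/65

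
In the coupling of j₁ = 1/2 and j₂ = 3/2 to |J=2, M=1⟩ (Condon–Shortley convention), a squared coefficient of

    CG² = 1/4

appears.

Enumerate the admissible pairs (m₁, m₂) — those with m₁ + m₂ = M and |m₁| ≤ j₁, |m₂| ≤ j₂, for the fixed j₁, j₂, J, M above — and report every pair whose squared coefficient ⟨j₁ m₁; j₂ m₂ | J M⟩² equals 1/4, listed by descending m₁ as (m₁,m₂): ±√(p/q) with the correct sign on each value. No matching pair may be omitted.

(-1/2,3/2): +√(1/4)

Admissible pairs with m₁+m₂ = M = 1: (-1/2,3/2), (1/2,1/2)
  (m₁,m₂)=(1/2,1/2): CG² = 3/4, CG = +√(3/4)
  (m₁,m₂)=(-1/2,3/2): CG² = 1/4, CG = +√(1/4)   ← matches the target
Pairs with CG² = 1/4: (-1/2,3/2): +√(1/4)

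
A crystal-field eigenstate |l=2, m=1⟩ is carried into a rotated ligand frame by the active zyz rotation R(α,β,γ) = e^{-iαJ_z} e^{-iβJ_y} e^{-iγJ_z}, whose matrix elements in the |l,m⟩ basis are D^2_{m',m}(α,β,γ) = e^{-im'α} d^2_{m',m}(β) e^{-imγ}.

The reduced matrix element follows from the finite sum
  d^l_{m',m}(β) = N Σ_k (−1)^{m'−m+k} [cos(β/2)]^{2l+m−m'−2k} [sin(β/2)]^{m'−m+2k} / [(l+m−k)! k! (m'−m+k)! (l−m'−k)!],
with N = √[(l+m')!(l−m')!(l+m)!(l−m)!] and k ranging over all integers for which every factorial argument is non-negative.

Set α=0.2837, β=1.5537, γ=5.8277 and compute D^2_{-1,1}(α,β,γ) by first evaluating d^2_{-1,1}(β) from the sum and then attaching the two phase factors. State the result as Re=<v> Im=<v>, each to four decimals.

Split into d^2_{-1,1}(β=1.5537) × two z-phases.
With c≡cos(β/2)=0.713125 and s≡sin(β/2)=0.701037, N=[1·6·6·1]^{1/2}=6.000000
The bounds max(0,m−m')=2 and min(l+m,l−m')=3 give 2 terms
  k=2: (−1)^0·6.0000/(2)·0.7131^2·0.7010^2 = +0.749781
  k=3: (−1)^1·6.0000/(6)·0.7131^0·0.7010^4 = -0.241525
d^2_{-1,1}(1.5537) = +0.749781 -0.241525 = +0.508255
Attach z-rotation phases: D = e^{-i(-1)(0.2837)}·(+0.508255)·e^{-i(1)(5.8277)} = +0.375610+0.342405i

Re=0.3756 Im=0.3424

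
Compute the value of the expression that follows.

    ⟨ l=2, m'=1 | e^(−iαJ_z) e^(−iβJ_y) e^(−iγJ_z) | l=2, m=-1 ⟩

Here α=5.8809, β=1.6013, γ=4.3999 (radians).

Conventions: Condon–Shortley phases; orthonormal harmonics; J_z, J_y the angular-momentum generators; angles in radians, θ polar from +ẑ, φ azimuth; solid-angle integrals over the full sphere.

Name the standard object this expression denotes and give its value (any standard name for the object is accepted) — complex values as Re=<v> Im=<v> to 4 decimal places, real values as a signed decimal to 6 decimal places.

Wigner D-matrix element, Re=0.0434 Im=-0.4819

This is a Wigner D-matrix element — the rotation-matrix element ⟨l m'| R(α,β,γ) |l m⟩ in the angular-momentum basis.
D^2_{1,-1}(5.8809,1.6013,4.3999) = e^{-i·1·5.8809}·d^2_{1,-1}(1.6013)·e^{-i·-1·4.3999}. Compute d first:
With c≡cos(β/2)=0.696240 and s≡sin(β/2)=0.717809, N=[6·1·1·6]^{1/2}=6.000000
Admissible k: 0..1 (factorial args all ≥0)
  k=0: (−1)^2·6.0000/(2)·0.6962^2·0.7178^2 = +0.749302
  k=1: (−1)^3·6.0000/(6)·0.6962^0·0.7178^4 = -0.265482
d^2_{1,-1}(1.6013) = +0.749302 -0.265482 = +0.483820
Attach z-rotation phases: D = e^{-i(1)(5.8809)}·(+0.483820)·e^{-i(-1)(4.3999)} = +0.043387-0.481871i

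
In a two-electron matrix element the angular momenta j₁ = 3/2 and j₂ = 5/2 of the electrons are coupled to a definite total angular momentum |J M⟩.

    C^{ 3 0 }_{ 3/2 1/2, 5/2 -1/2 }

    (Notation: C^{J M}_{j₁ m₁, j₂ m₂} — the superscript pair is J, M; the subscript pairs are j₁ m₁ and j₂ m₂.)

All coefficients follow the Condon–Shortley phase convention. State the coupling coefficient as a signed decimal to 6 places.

triangle: 1!×2!×4!/8! = 48/40320
(j±m)!: 2!×1!×2!×3!×3!×3! = 864
prefactor² = (2J+1)×Δ×N² = 36/5
  k=0: +1/(0!×1!×1!×2!×1!×2!) = 1/4
  k=1: −1/(1!×0!×0!×1!×2!×3!) = -1/12
Σ = 1/6  ⇒  CG² = 36/5×(1/6)² = 1/5
CG = +√(1/5) = +0.447214

+0.447214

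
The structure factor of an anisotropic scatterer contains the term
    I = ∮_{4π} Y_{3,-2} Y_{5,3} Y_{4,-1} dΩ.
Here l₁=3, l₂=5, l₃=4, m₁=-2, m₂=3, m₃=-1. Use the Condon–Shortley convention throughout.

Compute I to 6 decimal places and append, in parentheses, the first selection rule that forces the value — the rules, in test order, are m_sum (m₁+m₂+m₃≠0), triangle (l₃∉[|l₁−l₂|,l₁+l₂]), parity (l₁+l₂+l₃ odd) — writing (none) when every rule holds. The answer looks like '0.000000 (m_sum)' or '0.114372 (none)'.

Checks pass: Σm=0; 12 even; l₃=4∈[2,8].
(2·3+1)(2·5+1)(2·4+1) = 693
Δ: 4! 2! 6! / 13! → 1/180180
sum: t=1:−1/576 t=2:+1/144 t=3:−1/576 = 1/288
3j²(3 5 4; 0 0 0) = Δ·Π!·Σ² = 20/1001  (sign +1)
sum: t=3:−1/1440 t=4:+1/1152 = 1/5760
3j²(3 5 4; -2 3 -1) = Δ·Π!·Σ² = 1/858  (sign -1)
combine: 4πI² = 693·20/1001·1/858 = 30/1859
take √, sign -1: I = -0.03583571
No selection rule forces the value: the integral is nonzero (none).

-0.035836 (none)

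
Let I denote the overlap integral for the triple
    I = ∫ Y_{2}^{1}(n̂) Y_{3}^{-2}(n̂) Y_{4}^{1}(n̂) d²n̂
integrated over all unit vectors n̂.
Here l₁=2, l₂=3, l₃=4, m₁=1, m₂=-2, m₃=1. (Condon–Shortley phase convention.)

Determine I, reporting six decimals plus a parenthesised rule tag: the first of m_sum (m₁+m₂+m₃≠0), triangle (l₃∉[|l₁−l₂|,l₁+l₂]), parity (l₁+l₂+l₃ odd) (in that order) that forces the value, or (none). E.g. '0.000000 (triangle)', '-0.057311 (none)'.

0.000000 (parity)

Σlᵢ=9 odd — θ-integrand is odd under cosθ→−cosθ; I=0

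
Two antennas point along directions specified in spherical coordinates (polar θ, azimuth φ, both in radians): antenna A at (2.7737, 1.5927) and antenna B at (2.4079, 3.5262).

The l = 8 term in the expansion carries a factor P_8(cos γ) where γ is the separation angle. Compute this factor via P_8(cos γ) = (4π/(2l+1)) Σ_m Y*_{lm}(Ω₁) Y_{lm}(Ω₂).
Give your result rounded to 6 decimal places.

Addition theorem: P_8(cos γ) = (4π/17) Σ_m Y*_{lm}(Ω₁) Y_{lm}(Ω₂), m = −8…8:
  m=-8: (0.00014 + 0.00003j) × (-0.02079 - 0.00135j) = -0.00000 - 0.00000j  (running Σ = -0.00000 - 0.00000j)
  m=-7: (-0.00023 + 0.00148j) × (-0.08326 - 0.04015j) = 0.00008 - 0.00011j  (running Σ = 0.00008 - 0.00011j)
  m=-6: (-0.00974 - 0.00129j) × (-0.16586 - 0.18281j) = 0.00138 + 0.00199j  (running Σ = 0.00146 + 0.00188j)
  m=-5: (0.00502 - 0.04565j) × (-0.14794 - 0.40249j) = -0.01912 + 0.00473j  (running Σ = -0.01766 + 0.00661j)
  m=-4: (0.15581 + 0.01369j) × (0.01417 - 0.43751j) = 0.00820 - 0.06798j  (running Σ = -0.00947 - 0.06136j)
  m=-3: (-0.02471 + 0.37554j) × (0.04140 - 0.09347j) = 0.03408 + 0.01786j  (running Σ = 0.02461 - 0.04350j)
  m=-2: (-0.57146 - 0.02505j) × (-0.23969 + 0.23206j) = 0.14279 - 0.12661j  (running Σ = 0.16740 - 0.17011j)
  m=-1: (0.00754 - 0.34398j) × (-0.25601 + 0.10362j) = 0.03371 + 0.08884j  (running Σ = 0.20112 - 0.08127j)
  m=0: (-0.35361 + 0.00000j) × (0.25676 + 0.00000j) = -0.09079 + 0.00000j  (running Σ = 0.11033 - 0.08127j)
  m=1: (-0.00754 - 0.34398j) × (0.25601 + 0.10362j) = 0.03371 - 0.08884j  (running Σ = 0.14404 - 0.17011j)
  m=2: (-0.57146 + 0.02505j) × (-0.23969 - 0.23206j) = 0.14279 + 0.12661j  (running Σ = 0.28683 - 0.04350j)
  m=3: (0.02471 + 0.37554j) × (-0.04140 - 0.09347j) = 0.03408 - 0.01786j  (running Σ = 0.32091 - 0.06136j)
  m=4: (0.15581 - 0.01369j) × (0.01417 + 0.43751j) = 0.00820 + 0.06798j  (running Σ = 0.32910 + 0.00661j)
  m=5: (-0.00502 - 0.04565j) × (0.14794 - 0.40249j) = -0.01912 - 0.00473j  (running Σ = 0.30999 + 0.00188j)
  m=6: (-0.00974 + 0.00129j) × (-0.16586 + 0.18281j) = 0.00138 - 0.00199j  (running Σ = 0.31137 - 0.00011j)
  m=7: (0.00023 + 0.00148j) × (0.08326 - 0.04015j) = 0.00008 + 0.00011j  (running Σ = 0.31145 - 0.00000j)
  m=8: (0.00014 - 0.00003j) × (-0.02079 + 0.00135j) = -0.00000 + 0.00000j  (running Σ = 0.31144 - 0.00000j)
Accumulated sum 0.31144 - 0.00000j; after 4π/(2l+1) scaling, 0.23022 - 0.00000j ⇒ P_8 = 0.230218

0.230218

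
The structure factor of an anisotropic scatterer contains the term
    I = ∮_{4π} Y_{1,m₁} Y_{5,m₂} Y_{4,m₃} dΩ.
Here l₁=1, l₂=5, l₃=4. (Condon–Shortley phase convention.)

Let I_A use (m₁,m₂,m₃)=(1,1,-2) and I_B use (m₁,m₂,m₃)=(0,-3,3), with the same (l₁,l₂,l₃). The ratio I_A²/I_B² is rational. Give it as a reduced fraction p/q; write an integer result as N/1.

Shared (l₁,l₂,l₃)=(1,5,4): N and (l;000)² cancel in I_A²/I_B².
A: Δ = 2!·0!·8!/11! = 1/495; Racah Σ t=0..0: t=0:+1/2880 = 1/2880; ⇒ 3j(1 5 4; 1 1 -2)² = 2/165, sgn +1
B: Δ = 2!·0!·8!/11! = 1/495; Racah Σ t=1..1: t=1:−1/5040 = -1/5040; ⇒ 3j(1 5 4; 0 -3 3)² = 16/495, sgn +1
I_A²/I_B² = (2/165)/(16/495) = 3/8

3/8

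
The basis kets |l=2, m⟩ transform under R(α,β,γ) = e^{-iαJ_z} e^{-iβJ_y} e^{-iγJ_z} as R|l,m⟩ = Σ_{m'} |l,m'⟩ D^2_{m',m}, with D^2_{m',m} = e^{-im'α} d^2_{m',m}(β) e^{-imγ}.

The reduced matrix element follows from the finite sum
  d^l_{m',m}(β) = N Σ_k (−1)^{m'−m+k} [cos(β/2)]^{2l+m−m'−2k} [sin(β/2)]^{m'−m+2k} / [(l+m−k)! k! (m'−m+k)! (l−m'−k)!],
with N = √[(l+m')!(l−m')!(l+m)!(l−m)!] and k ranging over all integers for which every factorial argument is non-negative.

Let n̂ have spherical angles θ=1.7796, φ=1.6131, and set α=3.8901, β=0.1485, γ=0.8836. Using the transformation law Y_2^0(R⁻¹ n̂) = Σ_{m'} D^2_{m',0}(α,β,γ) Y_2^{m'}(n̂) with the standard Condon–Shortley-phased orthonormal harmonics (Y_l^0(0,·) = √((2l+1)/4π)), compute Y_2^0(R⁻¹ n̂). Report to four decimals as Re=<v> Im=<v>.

Need the full column D^2_{m',0} for m'=−2..2 at α=3.8901, β=0.1485, γ=0.8836.
cos(β/2)=0.997245, sin(β/2)=0.074182
d^2_{-2,0}: single k=2 term ⇒ +0.013405;  D = +0.000988+0.013369i
d^2_{-1,0}: k∈[1..2] ⇒ +0.180210 -0.000997 = +0.179213;  D = -0.131310-0.121962i
d^2_{0,0}: k∈[0..2] ⇒ +0.989024 -0.021891 +0.000030 = +0.967164;  D = +0.967164+0.000000i
d^2_{1,0}: k∈[0..1] ⇒ -0.180210 +0.000997 = -0.179213;  D = +0.131310-0.121962i
d^2_{2,0}: single k=0 term ⇒ +0.013405;  D = +0.000988-0.013369i
Y_2^{m'}(θ=1.7796,φ=1.6131) and Σ D·Y over m':
  (+0.0010+0.0134i)·(-0.3684+0.0312i)  (-0.1313-0.1220i)·(+0.0066+0.1565i)  (+0.9672+0.0000i)·(-0.2747+0.0000i)  (+0.1313-0.1220i)·(-0.0066+0.1565i)  (+0.0010-0.0134i)·(-0.3684-0.0312i)
Y_2^0(R⁻¹ n̂) = -0.230838+0.000000i

Re=-0.2308 Im=0.0000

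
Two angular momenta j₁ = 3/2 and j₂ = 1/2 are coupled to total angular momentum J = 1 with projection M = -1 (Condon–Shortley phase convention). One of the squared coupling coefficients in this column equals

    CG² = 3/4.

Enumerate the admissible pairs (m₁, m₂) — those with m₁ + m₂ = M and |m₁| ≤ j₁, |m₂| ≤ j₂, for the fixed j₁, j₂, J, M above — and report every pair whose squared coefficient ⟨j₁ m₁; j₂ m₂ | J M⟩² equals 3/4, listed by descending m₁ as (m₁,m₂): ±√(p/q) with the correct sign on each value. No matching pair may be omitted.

Admissible pairs with m₁+m₂ = M = -1: (-3/2,1/2), (-1/2,-1/2)
  (m₁,m₂)=(-1/2,-1/2): CG² = 1/4, CG = +√(1/4)
  (m₁,m₂)=(-3/2,1/2): CG² = 3/4, CG = −√(3/4)   ← matches the target
Pairs with CG² = 3/4: (-3/2,1/2): −√(3/4)

(-3/2,1/2): −√(3/4)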